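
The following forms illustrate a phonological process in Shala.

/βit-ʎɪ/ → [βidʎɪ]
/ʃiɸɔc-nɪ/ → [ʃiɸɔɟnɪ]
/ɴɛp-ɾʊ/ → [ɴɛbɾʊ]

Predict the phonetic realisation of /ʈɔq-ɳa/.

[ʈɔɢɳa]

The data show regressive voicing assimilation: /t/ → [d] before /ʎ/; /c/ → [ɟ] before /n/; /p/ → [b] before /ɾ/. In each pair only voicing changes, matching the following consonant, while place and manner stay constant.
/q/ is a voiceless uvular stop. The following trigger /ɳ/ is voiced, so /q/ must become voiced as well.
The voiced uvular stop is [ɢ], so /q/ → [ɢ].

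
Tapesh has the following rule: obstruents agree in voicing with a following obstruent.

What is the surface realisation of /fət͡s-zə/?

/t͡s/ is a voiceless alveolar affricate. The following trigger /z/ is voiced, so /t͡s/ must become voiced as well.
The voiced alveolar affricate is [d͡z], so /t͡s/ → [d͡z].

[fəd͡zzə]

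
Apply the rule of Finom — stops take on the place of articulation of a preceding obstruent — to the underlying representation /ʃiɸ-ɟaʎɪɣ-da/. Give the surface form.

/ɟ/ is a voiced palatal stop. The preceding trigger /ɸ/ is bilabial, so /ɟ/ must become bilabial as well.
The voiced bilabial stop is [b], so /ɟ/ → [b].
The same rule applies at the second boundary: /d/ → [g] next to /ɣ/.

[ʃiɸbaʎɪɣga]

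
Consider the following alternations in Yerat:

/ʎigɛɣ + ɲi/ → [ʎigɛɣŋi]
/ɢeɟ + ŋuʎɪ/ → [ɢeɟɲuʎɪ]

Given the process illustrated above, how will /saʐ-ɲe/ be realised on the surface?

The data show progressive place assimilation: /ɲ/ → [ŋ] after /ɣ/; /ŋ/ → [ɲ] after /ɟ/. In each pair only place changes, matching the preceding consonant, while manner and voice stay constant.
/ɲ/ is a voiced palatal nasal. The preceding trigger /ʐ/ is retroflex, so /ɲ/ must become retroflex as well.
A voiced retroflex nasal is [ɳ], so the surface segment is [ɳ].

[saʐɳe]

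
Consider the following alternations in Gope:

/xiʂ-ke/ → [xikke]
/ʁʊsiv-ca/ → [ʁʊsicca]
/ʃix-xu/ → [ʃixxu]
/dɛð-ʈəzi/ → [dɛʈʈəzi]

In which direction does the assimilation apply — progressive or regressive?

The segment that alternates is /ʂ/, which surfaces as [k] when adjacent to /k/.
The output [k] is identical to the trigger /k/ — every feature (place, manner, voicing) has been copied — so this is total assimilation.
The other forms behave the same way: /v/ → [c] before /c/; /ð/ → [ʈ] before /ʈ/ — in each case the output is a copy of the following consonant.
In [ʃixxu] the two consonants at the boundary are already identical (/x/ + /x/), so the rule applies vacuously and nothing changes.
The trigger is the following segment, so the direction is regressive (anticipatory).

regressive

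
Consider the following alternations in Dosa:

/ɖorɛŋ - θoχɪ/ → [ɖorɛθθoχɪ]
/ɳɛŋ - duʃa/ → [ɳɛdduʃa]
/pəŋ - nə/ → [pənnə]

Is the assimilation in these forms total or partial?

total assimilation

The segment that alternates is /ŋ/, which surfaces as [θ] when adjacent to /θ/.
The output [θ] is identical to the trigger /θ/ — every feature (place, manner, voicing) has been copied — so this is total assimilation.
The remaining alternations confirm this: /ŋ/ → [d] before /d/; /ŋ/ → [n] before /n/ — in each case the output is a copy of the following consonant.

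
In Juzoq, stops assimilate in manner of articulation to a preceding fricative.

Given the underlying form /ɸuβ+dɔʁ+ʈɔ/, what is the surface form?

[ɸuβzɔʁʂɔ]

The rule targets /d/ (voiced alveolar stop), which sits after the trigger /β/ (fricative).
The voiced alveolar fricative is [z], so /d/ → [z].
The same rule applies at the second boundary: /ʈ/ → [ʂ] next to /ʁ/.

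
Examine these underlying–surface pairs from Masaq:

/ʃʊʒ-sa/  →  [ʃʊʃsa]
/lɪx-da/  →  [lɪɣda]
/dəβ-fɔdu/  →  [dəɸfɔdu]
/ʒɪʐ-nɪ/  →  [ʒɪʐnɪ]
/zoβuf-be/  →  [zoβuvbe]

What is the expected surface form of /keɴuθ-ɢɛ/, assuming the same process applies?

[keɴuðɢɛ]

The data show regressive voicing assimilation: /ʒ/ → [ʃ] before /s/; /x/ → [ɣ] before /d/; /β/ → [ɸ] before /f/; /f/ → [v] before /b/. In each pair only voicing changes, matching the following consonant, while place and manner stay constant.
No alternation appears in [ʒɪʐnɪ]: there the adjacent consonants already agree in voicing (/ʐ/ and /n/ are both voiced), so this form is consistent with the same rule.
The rule targets /θ/ (voiceless dental fricative), which sits before the trigger /ɢ/ (voiced).
Changing only its voicing to voiced gives [ð] — the voiced dental fricative.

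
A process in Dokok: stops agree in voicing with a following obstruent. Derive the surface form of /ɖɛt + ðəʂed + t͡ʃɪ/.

[ɖɛdðəʂett͡ʃɪ]

The rule targets /t/ (voiceless alveolar stop), which sits before the trigger /ð/ (voiced).
A voiced alveolar stop is [d], so the surface segment is [d].
The same rule applies at the second boundary: /d/ → [t] next to /t͡ʃ/.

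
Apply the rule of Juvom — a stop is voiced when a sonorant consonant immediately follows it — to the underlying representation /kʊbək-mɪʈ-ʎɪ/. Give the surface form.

/k/ is a voiceless velar stop. The following trigger /m/ is voiced, so /k/ must become voiced as well.
A voiced velar stop is [g], so the surface segment is [g].
The same rule applies at the second boundary: /ʈ/ → [ɖ] next to /ʎ/.

[kʊbəgmɪɖʎɪ]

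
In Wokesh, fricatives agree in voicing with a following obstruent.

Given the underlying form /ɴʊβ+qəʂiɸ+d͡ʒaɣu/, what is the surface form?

/β/ is a voiced bilabial fricative. The following trigger /q/ is voiceless, so /β/ must become voiceless as well.
The voiceless bilabial fricative is [ɸ], so /β/ → [ɸ].
At the second juncture, /ɸ/ likewise becomes [β] adjacent to /d͡ʒ/.

[ɴʊɸqəʂiβd͡ʒaɣu]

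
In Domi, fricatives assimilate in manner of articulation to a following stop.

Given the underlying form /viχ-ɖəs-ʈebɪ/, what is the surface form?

[viqɖətʈebɪ]

/χ/ is a voiceless uvular fricative. The following trigger /ɖ/ is a stop, so /χ/ must become a stop as well.
The voiceless uvular stop is [q], so /χ/ → [q].
At the second juncture, /s/ likewise becomes [t] adjacent to /ʈ/.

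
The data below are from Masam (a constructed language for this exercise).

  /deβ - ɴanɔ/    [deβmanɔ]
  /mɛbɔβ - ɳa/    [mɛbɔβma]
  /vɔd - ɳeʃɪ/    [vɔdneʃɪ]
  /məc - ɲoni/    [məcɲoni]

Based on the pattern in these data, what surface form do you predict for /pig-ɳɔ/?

[pigŋɔ]

The data show progressive place assimilation: /ɴ/ → [m] after /β/; /ɳ/ → [m] after /β/; /ɳ/ → [n] after /d/. In each pair only place changes, matching the preceding consonant, while manner and voice stay constant.
No alternation appears in [məcɲoni]: there the adjacent consonants already agree in place (/ɲ/ and /c/ are both palatal), so this form is consistent with the same rule.
/ɳ/ is a voiced retroflex nasal. The preceding trigger /g/ is velar, so /ɳ/ must become velar as well.
A voiced velar nasal is [ŋ], so the surface segment is [ŋ].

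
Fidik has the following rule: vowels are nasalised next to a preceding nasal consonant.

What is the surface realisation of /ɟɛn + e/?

The vowel /e/ is adjacent to the preceding nasal /n/, so it acquires [+nasal] and surfaces as [ẽ].

[ɟɛnẽ]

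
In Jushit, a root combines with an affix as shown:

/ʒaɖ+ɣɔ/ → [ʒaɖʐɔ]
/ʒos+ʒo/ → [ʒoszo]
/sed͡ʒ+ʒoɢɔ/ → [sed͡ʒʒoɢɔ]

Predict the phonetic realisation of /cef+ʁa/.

The data show progressive place assimilation: /ɣ/ → [ʐ] after /ɖ/; /ʒ/ → [z] after /s/. In each pair only place changes, matching the preceding consonant, while manner and voice stay constant.
Nothing changes in [sed͡ʒʒoɢɔ]: there the adjacent consonants already agree in place (/ʒ/ and /d͡ʒ/ are both postalveolar), so this form is consistent with the same rule.
/ʁ/ is a voiced uvular fricative. The preceding trigger /f/ is labiodental, so /ʁ/ must become labiodental as well.
Changing only its place to labiodental gives [v] — the voiced labiodental fricative.

[cefva]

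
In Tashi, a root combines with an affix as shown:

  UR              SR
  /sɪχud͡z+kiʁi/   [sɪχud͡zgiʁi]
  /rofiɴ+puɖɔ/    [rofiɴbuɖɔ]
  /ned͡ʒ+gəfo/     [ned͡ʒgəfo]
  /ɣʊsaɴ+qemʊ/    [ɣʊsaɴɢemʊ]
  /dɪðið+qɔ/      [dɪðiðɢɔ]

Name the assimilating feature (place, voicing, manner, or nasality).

The segment that alternates is /k/, which surfaces as [g] when adjacent to /d͡z/.
The change voiceless → voiced matches the voicing of the preceding /d͡z/, identifying this as voicing assimilation.
Checking the remaining alternations: /p/ → [b] after /ɴ/ (voiceless → voiced, matching voiced); /q/ → [ɢ] after /ɴ/ (voiceless → voiced, matching voiced); /q/ → [ɢ] after /ð/ (voiceless → voiced, matching voiced) — only voicing changes, and always toward the preceding segment.
No alternation appears in [ned͡ʒgəfo]: there the adjacent consonants already agree in voicing (/g/ and /d͡ʒ/ are both voiced), so this form is consistent with the same rule.

voicing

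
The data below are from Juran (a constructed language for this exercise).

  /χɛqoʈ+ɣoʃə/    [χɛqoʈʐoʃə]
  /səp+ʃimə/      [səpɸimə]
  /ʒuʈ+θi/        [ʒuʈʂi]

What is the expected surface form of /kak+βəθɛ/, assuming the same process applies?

The data show progressive place assimilation: /ɣ/ → [ʐ] after /ʈ/; /ʃ/ → [ɸ] after /p/; /θ/ → [ʂ] after /ʈ/. In each pair only place changes, matching the preceding consonant, while manner and voice stay constant.
The rule targets /β/ (voiced bilabial fricative), which sits after the trigger /k/ (velar).
A voiced velar fricative is [ɣ], so the surface segment is [ɣ].

[kakɣəθɛ]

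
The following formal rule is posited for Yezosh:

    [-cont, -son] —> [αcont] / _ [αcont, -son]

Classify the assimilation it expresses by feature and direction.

The shared variable α links the value of [cont] on the target to that of the neighbouring obstruent. [cont] distinguishes stops from fricatives — a manner-of-articulation feature — so this is manner assimilation.
The conditioning segment sits to the right of the focus bar, meaning the trigger follows the segment that changes — regressive assimilation.

regressive manner assimilation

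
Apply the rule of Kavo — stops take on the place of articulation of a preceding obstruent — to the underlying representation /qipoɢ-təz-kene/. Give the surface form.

/t/ is a voiceless alveolar stop. The preceding trigger /ɢ/ is uvular, so /t/ must become uvular as well.
Changing only its place to uvular gives [q] — the voiceless uvular stop.
At the second juncture, /k/ likewise becomes [t] adjacent to /z/.

[qipoɢqəztene]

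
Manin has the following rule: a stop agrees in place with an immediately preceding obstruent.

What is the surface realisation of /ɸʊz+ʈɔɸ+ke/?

[ɸʊztɔɸpe]

/ʈ/ is a voiceless retroflex stop. The preceding trigger /z/ is alveolar, so /ʈ/ must become alveolar as well.
A voiceless alveolar stop is [t], so the surface segment is [t].
At the second juncture, /k/ likewise becomes [p] adjacent to /ɸ/.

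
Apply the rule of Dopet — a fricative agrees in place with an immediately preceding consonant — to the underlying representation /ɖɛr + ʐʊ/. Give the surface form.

/ʐ/ is a voiced retroflex fricative. The preceding trigger /r/ is alveolar, so /ʐ/ must become alveolar as well.
The voiced alveolar fricative is [z], so /ʐ/ → [z].

[ɖɛrzʊ]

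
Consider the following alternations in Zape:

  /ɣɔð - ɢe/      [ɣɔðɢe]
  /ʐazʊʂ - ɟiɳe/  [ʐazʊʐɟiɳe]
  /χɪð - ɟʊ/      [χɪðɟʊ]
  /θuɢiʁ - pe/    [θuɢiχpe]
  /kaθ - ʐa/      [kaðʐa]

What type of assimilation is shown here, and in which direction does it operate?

regressive voicing assimilation

Underlying /ʂ/ is realised as [ʐ] next to /ɟ/; /ɟ/ itself does not change.
The change voiceless → voiced matches the voicing of the following /ɟ/, identifying this as voicing assimilation.
Place and manner are unchanged, so the assimilation is partial, not total.
Checking the remaining alternations: /ʁ/ → [χ] before /p/ (voiced → voiceless, matching voiceless); /θ/ → [ð] before /ʐ/ (voiceless → voiced, matching voiced) — only voicing changes, and always toward the following segment.
No alternation appears in [ɣɔðɢe], [χɪðɟʊ]: there the adjacent consonants already agree in voicing (/ð/ and /ɢ/ are both voiced; /ð/ and /ɟ/ are both voiced), so these forms are consistent with the same rule.
The trigger is the following segment, so the direction is regressive (anticipatory).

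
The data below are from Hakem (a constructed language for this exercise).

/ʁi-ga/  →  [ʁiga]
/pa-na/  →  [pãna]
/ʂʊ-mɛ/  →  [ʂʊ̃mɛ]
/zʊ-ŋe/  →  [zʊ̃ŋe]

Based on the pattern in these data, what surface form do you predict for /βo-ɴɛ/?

[βõɴɛ]

The data show regressive nasality assimilation (vowel nasalisation): /a/ → [ã] before /n/; /ʊ/ → [ʊ̃] before /m/; /ʊ/ → [ʊ̃] before /ŋ/ — a vowel is nasalised by an immediately following nasal consonant.
No change occurs in [ʁiga] because the vowel at the boundary is adjacent to an oral consonant, not a nasal (/i/ next to /g/).
/o/ sits next to the nasal /ɴ/ and is therefore nasalised to [õ].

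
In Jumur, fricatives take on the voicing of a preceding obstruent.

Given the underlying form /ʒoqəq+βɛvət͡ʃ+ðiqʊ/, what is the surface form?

The rule targets /β/ (voiced bilabial fricative), which sits after the trigger /q/ (voiceless).
A voiceless bilabial fricative is [ɸ], so the surface segment is [ɸ].
At the second juncture, /ð/ likewise becomes [θ] adjacent to /t͡ʃ/.

[ʒoqəqɸɛvət͡ʃθiqʊ]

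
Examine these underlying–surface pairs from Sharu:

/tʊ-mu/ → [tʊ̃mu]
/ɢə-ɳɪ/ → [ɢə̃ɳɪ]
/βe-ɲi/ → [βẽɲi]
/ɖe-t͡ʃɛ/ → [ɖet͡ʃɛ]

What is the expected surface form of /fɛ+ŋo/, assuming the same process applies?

The data show regressive nasality assimilation (vowel nasalisation): /ʊ/ → [ʊ̃] before /m/; /ə/ → [ə̃] before /ɳ/; /e/ → [ẽ] before /ɲ/ — a vowel is nasalised by an immediately following nasal consonant.
No change occurs in [ɖet͡ʃɛ] because the vowel at the boundary is adjacent to an oral consonant, not a nasal (/e/ next to /t͡ʃ/).
The vowel /ɛ/ is adjacent to the following nasal /ŋ/, so it acquires [+nasal] and surfaces as [ɛ̃].

[fɛ̃ŋo]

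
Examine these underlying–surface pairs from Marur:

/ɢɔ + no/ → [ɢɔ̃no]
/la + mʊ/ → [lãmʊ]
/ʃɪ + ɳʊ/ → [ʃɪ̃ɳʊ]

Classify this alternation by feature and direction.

regressive nasality assimilation (vowel nasalisation)

The vowel /ɔ/ surfaces as nasalised [ɔ̃] next to the following nasal /n/ — it has acquired the [+nasal] feature of its neighbour.
The other forms show the same pattern: /a/ → [ã] before /m/; /ɪ/ → [ɪ̃] before /ɳ/ — each time a vowel is nasalised next to a following nasal.
Because the conditioning nasal is to the right of the vowel that changes, the process is regressive (anticipatory).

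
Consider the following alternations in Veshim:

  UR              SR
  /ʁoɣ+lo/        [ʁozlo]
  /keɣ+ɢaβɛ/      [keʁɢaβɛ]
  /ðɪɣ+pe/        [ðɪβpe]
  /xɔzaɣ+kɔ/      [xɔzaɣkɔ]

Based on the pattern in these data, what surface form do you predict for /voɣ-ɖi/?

[voʐɖi]

The data show regressive place assimilation: /ɣ/ → [z] before /l/; /ɣ/ → [ʁ] before /ɢ/; /ɣ/ → [β] before /p/. In each pair only place changes, matching the following consonant, while manner and voice stay constant.
No alternation appears in [xɔzaɣkɔ]: there the adjacent consonants already agree in place (/ɣ/ and /k/ are both velar), so this form is consistent with the same rule.
/ɣ/ is a voiced velar fricative. The following trigger /ɖ/ is retroflex, so /ɣ/ must become retroflex as well.
The voiced retroflex fricative is [ʐ], so /ɣ/ → [ʐ].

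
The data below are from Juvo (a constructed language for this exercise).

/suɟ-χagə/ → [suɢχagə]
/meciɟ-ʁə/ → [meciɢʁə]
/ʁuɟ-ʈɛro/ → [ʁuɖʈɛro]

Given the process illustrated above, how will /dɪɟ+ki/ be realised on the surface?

[dɪgki]

The data show regressive place assimilation: /ɟ/ → [ɢ] before /χ/; /ɟ/ → [ɢ] before /ʁ/; /ɟ/ → [ɖ] before /ʈ/. In each pair only place changes, matching the following consonant, while manner and voice stay constant.
The rule targets /ɟ/ (voiced palatal stop), which sits before the trigger /k/ (velar).
The voiced velar stop is [g], so /ɟ/ → [g].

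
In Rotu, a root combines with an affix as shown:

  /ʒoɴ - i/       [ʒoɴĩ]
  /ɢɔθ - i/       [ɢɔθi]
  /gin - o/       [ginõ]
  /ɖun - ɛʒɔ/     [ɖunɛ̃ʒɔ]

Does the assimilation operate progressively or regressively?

progressive

The vowel /i/ surfaces as nasalised [ĩ] next to the preceding nasal /ɴ/ — it has acquired the [+nasal] feature of its neighbour.
The other forms show the same pattern: /o/ → [õ] after /n/; /ɛ/ → [ɛ̃] after /n/ — each time a vowel is nasalised next to a preceding nasal.
No change occurs in [ɢɔθi] because the vowel at the boundary is adjacent to an oral consonant, not a nasal (/i/ next to /θ/).
Because the conditioning nasal is to the left of the vowel that changes, the process is progressive (perseverative).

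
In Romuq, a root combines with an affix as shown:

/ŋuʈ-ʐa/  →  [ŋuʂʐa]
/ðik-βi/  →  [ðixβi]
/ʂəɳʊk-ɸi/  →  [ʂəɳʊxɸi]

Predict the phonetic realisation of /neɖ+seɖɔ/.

[neʐseɖɔ]

The data show regressive manner assimilation: /ʈ/ → [ʂ] before /ʐ/; /k/ → [x] before /β/; /k/ → [x] before /ɸ/. In each pair only manner changes, matching the following consonant, while place and voice stay constant.
/ɖ/ is a voiced retroflex stop. The following trigger /s/ is a fricative, so /ɖ/ must become a fricative as well.
The voiced retroflex fricative is [ʐ], so /ɖ/ → [ʐ].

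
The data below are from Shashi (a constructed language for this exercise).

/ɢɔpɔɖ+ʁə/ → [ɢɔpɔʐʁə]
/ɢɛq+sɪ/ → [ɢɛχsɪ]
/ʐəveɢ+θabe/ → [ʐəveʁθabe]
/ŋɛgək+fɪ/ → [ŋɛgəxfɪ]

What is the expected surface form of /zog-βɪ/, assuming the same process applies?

The data show regressive manner assimilation: /ɖ/ → [ʐ] before /ʁ/; /q/ → [χ] before /s/; /ɢ/ → [ʁ] before /θ/; /k/ → [x] before /f/. In each pair only manner changes, matching the following consonant, while place and voice stay constant.
/g/ is a voiced velar stop. The following trigger /β/ is a fricative, so /g/ must become a fricative as well.
A voiced velar fricative is [ɣ], so the surface segment is [ɣ].

[zoɣβɪ]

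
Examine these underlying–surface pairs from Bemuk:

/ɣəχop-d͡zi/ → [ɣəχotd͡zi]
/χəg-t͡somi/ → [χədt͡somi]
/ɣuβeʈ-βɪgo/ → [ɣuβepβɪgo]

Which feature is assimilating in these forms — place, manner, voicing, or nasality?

Underlying /p/ is realised as [t] next to /d͡z/; /d͡z/ itself does not change.
The change bilabial → alveolar matches the place of the following /d͡z/, identifying this as place assimilation.
The same holds elsewhere in the data: /g/ → [d] before /t͡s/ (velar → alveolar, matching alveolar); /ʈ/ → [p] before /β/ (retroflex → bilabial, matching bilabial) — only place changes, and always toward the following segment.

place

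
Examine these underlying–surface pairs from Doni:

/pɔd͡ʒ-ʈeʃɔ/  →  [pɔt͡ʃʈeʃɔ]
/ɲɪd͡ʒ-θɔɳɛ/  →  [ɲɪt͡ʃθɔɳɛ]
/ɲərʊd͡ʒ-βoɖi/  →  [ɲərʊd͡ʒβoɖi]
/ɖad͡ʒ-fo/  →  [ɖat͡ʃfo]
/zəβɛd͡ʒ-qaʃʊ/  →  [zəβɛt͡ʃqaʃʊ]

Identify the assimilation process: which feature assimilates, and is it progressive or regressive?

regressive voicing assimilation

The segment that alternates is /d͡ʒ/, which surfaces as [t͡ʃ] when adjacent to /ʈ/.
/d͡ʒ/ is voiced while /ʈ/ is voiceless; the output [t͡ʃ] is voiceless, matching the trigger — so the feature that spreads is voicing.
Place and manner are unchanged, so the assimilation is partial, not total.
The other alternating forms pattern the same way: /d͡ʒ/ → [t͡ʃ] before /θ/ (voiced → voiceless, matching voiceless); /d͡ʒ/ → [t͡ʃ] before /f/ (voiced → voiceless, matching voiceless); /d͡ʒ/ → [t͡ʃ] before /q/ (voiced → voiceless, matching voiceless) — only voicing changes, and always toward the following segment.
No alternation appears in [ɲərʊd͡ʒβoɖi]: there the adjacent consonants already agree in voicing (/d͡ʒ/ and /β/ are both voiced), so this form is consistent with the same rule.
Since the segment that changes precedes the conditioning segment, the assimilation is regressive.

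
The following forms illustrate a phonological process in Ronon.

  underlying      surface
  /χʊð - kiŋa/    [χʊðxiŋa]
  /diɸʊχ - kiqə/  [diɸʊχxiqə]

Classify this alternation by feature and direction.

progressive manner assimilation

The segment that alternates is /k/, which surfaces as [x] when adjacent to /ð/.
The change stop → fricative matches the manner of the preceding /ð/, identifying this as manner assimilation.
Place and voice are unchanged, so the assimilation is partial, not total.
Checking the remaining alternation: /k/ → [x] after /χ/ (stop → fricative, matching a fricative) — only manner changes, and always toward the preceding segment.
The trigger is the preceding segment, so the direction is progressive (perseverative).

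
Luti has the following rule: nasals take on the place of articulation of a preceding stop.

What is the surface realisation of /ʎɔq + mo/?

[ʎɔqɴo]

The rule targets /m/ (voiced bilabial nasal), which sits after the trigger /q/ (uvular).
The voiced uvular nasal is [ɴ], so /m/ → [ɴ].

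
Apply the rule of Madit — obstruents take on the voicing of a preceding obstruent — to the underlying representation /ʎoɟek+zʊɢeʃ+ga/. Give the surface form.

/z/ is a voiced alveolar fricative. The preceding trigger /k/ is voiceless, so /z/ must become voiceless as well.
Changing only its voicing to voiceless gives [s] — the voiceless alveolar fricative.
At the second juncture, /g/ likewise becomes [k] adjacent to /ʃ/.

[ʎoɟeksʊɢeʃka]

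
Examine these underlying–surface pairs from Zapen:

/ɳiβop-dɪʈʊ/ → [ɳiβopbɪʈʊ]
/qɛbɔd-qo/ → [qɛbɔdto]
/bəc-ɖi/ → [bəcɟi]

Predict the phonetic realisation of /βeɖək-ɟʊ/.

The data show progressive place assimilation: /d/ → [b] after /p/; /q/ → [t] after /d/; /ɖ/ → [ɟ] after /c/. In each pair only place changes, matching the preceding consonant, while manner and voice stay constant.
The rule targets /ɟ/ (voiced palatal stop), which sits after the trigger /k/ (velar).
A voiced velar stop is [g], so the surface segment is [g].

[βeɖəkgʊ]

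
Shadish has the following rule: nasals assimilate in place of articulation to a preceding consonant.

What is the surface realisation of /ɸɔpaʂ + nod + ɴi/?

[ɸɔpaʂɳodni]

The rule targets /n/ (voiced alveolar nasal), which sits after the trigger /ʂ/ (retroflex).
The voiced retroflex nasal is [ɳ], so /n/ → [ɳ].
At the second juncture, /ɴ/ likewise becomes [n] adjacent to /d/.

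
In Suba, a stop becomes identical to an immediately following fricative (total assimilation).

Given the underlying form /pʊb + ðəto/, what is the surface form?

[pʊððəto]

/b/ is the segment targeted by the rule; it sits immediately before /ð/, so it assimilates completely and surfaces as [ð].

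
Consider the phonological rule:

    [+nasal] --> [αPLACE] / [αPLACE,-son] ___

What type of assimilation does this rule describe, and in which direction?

The shared variable α links the value of the place features (abbreviated [PLACE]) on the target to the same value on the neighbouring segment, so place is the feature that assimilates.
The conditioning segment sits to the left of the focus bar, meaning the trigger precedes the segment that changes — progressive assimilation.

progressive place assimilation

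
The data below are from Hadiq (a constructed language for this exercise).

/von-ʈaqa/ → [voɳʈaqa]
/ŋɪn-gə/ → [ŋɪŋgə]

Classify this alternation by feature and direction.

regressive place assimilation

Underlying /n/ is realised as [ɳ] next to /ʈ/; /ʈ/ itself does not change.
The change alveolar → retroflex matches the place of the following /ʈ/, identifying this as place assimilation.
Manner and voice are unchanged, so the assimilation is partial, not total.
Checking the remaining alternation: /n/ → [ŋ] before /g/ (alveolar → velar, matching velar) — only place changes, and always toward the following segment.
The trigger is the following segment, so the direction is regressive (anticipatory).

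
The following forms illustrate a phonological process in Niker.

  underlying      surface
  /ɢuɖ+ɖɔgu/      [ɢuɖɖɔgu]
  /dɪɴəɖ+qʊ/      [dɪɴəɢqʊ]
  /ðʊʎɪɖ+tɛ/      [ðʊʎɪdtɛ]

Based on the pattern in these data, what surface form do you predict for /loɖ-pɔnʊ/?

The data show regressive place assimilation: /ɖ/ → [ɢ] before /q/; /ɖ/ → [d] before /t/. In each pair only place changes, matching the following consonant, while manner and voice stay constant.
Nothing changes in [ɢuɖɖɔgu]: there the adjacent consonants already agree in place (/ɖ/ and /ɖ/ are both retroflex), so this form is consistent with the same rule.
The rule targets /ɖ/ (voiced retroflex stop), which sits before the trigger /p/ (bilabial).
A voiced bilabial stop is [b], so the surface segment is [b].

[lobpɔnʊ]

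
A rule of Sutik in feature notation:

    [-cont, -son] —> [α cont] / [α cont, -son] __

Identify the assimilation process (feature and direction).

progressive manner assimilation

The shared variable α links the value of [cont] on the target to that of the neighbouring obstruent. [cont] distinguishes stops from fricatives — a manner-of-articulation feature — so this is manner assimilation.
Since the environment is written before the underscore, the trigger precedes the target; the direction is progressive.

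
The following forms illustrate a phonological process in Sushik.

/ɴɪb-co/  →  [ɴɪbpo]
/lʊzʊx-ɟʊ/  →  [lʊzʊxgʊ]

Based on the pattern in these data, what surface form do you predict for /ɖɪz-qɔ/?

[ɖɪztɔ]

The data show progressive place assimilation: /c/ → [p] after /b/; /ɟ/ → [g] after /x/. In each pair only place changes, matching the preceding consonant, while manner and voice stay constant.
/q/ is a voiceless uvular stop. The preceding trigger /z/ is alveolar, so /q/ must become alveolar as well.
The voiceless alveolar stop is [t], so /q/ → [t].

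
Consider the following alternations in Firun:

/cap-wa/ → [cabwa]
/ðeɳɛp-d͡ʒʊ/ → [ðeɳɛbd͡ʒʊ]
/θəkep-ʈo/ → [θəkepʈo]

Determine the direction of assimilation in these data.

The segment that alternates is /p/, which surfaces as [b] when adjacent to /w/.
The change voiceless → voiced matches the voicing of the following /w/, identifying this as voicing assimilation.
The other alternating form patterns the same way: /p/ → [b] before /d͡ʒ/ (voiceless → voiced, matching voiced) — only voicing changes, and always toward the following segment.
Nothing changes in [θəkepʈo]: there the adjacent consonants already agree in voicing (/p/ and /ʈ/ are both voiceless), so this form is consistent with the same rule.
The trigger is the following segment, so the direction is regressive (anticipatory).

regressive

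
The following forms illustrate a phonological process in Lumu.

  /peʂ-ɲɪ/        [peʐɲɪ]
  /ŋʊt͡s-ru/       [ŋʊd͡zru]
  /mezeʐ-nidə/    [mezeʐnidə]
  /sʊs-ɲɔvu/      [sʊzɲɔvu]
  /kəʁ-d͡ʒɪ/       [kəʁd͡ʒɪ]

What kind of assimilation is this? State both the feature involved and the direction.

regressive voicing assimilation

Underlying /ʂ/ is realised as [ʐ] next to /ɲ/; /ɲ/ itself does not change.
The change voiceless → voiced matches the voicing of the following /ɲ/, identifying this as voicing assimilation.
Place and manner are unchanged, so the assimilation is partial, not total.
The other alternating forms pattern the same way: /t͡s/ → [d͡z] before /r/ (voiceless → voiced, matching voiced); /s/ → [z] before /ɲ/ (voiceless → voiced, matching voiced) — only voicing changes, and always toward the following segment.
Nothing changes in [mezeʐnidə], [kəʁd͡ʒɪ]: there the adjacent consonants already agree in voicing (/ʐ/ and /n/ are both voiced; /ʁ/ and /d͡ʒ/ are both voiced), so these forms are consistent with the same rule.
The trigger is the following segment, so the direction is regressive (anticipatory).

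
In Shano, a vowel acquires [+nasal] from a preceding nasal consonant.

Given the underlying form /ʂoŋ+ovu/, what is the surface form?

[ʂoŋõvu]

/o/ sits next to the nasal /ŋ/ and is therefore nasalised to [õ].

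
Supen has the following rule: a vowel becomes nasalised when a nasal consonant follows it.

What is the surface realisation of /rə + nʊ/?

[rə̃nʊ]

The vowel /ə/ is adjacent to the following nasal /n/, so it acquires [+nasal] and surfaces as [ə̃].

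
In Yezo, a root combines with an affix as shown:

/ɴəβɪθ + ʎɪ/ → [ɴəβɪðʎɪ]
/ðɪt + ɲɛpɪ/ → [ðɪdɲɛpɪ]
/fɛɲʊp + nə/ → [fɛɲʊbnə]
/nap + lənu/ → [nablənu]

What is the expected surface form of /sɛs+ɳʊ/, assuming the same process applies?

[sɛzɳʊ]

The data show regressive voicing assimilation: /θ/ → [ð] before /ʎ/; /t/ → [d] before /ɲ/; /p/ → [b] before /n/; /p/ → [b] before /l/. In each pair only voicing changes, matching the following consonant, while place and manner stay constant.
The rule targets /s/ (voiceless alveolar fricative), which sits before the trigger /ɳ/ (voiced).
Changing only its voicing to voiced gives [z] — the voiced alveolar fricative.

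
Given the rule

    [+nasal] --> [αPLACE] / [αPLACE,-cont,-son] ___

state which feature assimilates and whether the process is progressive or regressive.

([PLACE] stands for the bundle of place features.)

progressive place assimilation

The shared variable α links the value of the place features (abbreviated [PLACE]) on the target to the same value on the neighbouring segment, so place is the feature that assimilates.
The conditioning segment sits to the left of the focus bar, meaning the trigger precedes the segment that changes — progressive assimilation.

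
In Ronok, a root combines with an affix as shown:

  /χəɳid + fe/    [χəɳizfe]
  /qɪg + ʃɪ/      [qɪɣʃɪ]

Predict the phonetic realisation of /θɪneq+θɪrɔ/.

The data show regressive manner assimilation: /d/ → [z] before /f/; /g/ → [ɣ] before /ʃ/. In each pair only manner changes, matching the following consonant, while place and voice stay constant.
/q/ is a voiceless uvular stop. The following trigger /θ/ is a fricative, so /q/ must become a fricative as well.
A voiceless uvular fricative is [χ], so the surface segment is [χ].

[θɪneχθɪrɔ]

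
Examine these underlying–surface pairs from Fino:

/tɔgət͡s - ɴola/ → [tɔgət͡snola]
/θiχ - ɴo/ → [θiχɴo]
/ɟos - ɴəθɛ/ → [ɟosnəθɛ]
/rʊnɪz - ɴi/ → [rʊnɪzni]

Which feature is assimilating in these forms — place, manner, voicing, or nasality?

Comparing underlying and surface forms, /ɴ/ → [n] is the alternation; the neighbouring /t͡s/ is constant.
/ɴ/ is uvular while /t͡s/ is alveolar; the output [n] is alveolar, matching the trigger — so the feature that spreads is place.
The same holds elsewhere in the data: /ɴ/ → [n] after /s/ (uvular → alveolar, matching alveolar); /ɴ/ → [n] after /z/ (uvular → alveolar, matching alveolar) — only place changes, and always toward the preceding segment.
No alternation appears in [θiχɴo]: there the adjacent consonants already agree in place (/ɴ/ and /χ/ are both uvular), so this form is consistent with the same rule.

place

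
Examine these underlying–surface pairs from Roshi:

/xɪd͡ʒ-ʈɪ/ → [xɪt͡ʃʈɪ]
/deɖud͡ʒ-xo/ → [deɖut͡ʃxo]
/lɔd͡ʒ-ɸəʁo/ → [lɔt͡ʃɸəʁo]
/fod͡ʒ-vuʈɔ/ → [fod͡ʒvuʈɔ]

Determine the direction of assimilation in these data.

Comparing underlying and surface forms, /d͡ʒ/ → [t͡ʃ] is the alternation; the neighbouring /ʈ/ is constant.
/d͡ʒ/ is voiced while /ʈ/ is voiceless; the output [t͡ʃ] is voiceless, matching the trigger — so the feature that spreads is voicing.
The other alternating forms pattern the same way: /d͡ʒ/ → [t͡ʃ] before /x/ (voiced → voiceless, matching voiceless); /d͡ʒ/ → [t͡ʃ] before /ɸ/ (voiced → voiceless, matching voiceless) — only voicing changes, and always toward the following segment.
No alternation appears in [fod͡ʒvuʈɔ]: there the adjacent consonants already agree in voicing (/d͡ʒ/ and /v/ are both voiced), so this form is consistent with the same rule.
The trigger is the following segment, so the direction is regressive (anticipatory).

regressive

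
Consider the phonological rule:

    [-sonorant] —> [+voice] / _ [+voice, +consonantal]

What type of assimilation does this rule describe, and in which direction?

The structural change is [+voice], and the conditioning segment [+voice, +consonantal] (a voiced consonant) is itself voiced, so the target comes to share the voicing of its neighbour — voicing assimilation.
Since the environment is written after the underscore, the trigger follows the target; the direction is regressive.

regressive voicing assimilation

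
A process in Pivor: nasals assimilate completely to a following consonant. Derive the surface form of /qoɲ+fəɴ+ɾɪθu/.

[qoffəɾɾɪθu]

/ɲ/ is the segment targeted by the rule; it sits immediately before /f/, so it assimilates completely and surfaces as [f].
At the second juncture, /ɴ/ likewise becomes [ɾ] adjacent to /ɾ/.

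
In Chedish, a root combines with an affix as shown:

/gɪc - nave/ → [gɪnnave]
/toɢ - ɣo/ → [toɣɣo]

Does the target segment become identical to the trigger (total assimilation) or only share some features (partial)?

total assimilation

Comparing underlying and surface forms, /c/ → [n] is the alternation; the neighbouring /n/ is constant.
The output [n] is identical to the trigger /n/ — every feature (place, manner, voicing) has been copied — so this is total assimilation.
The other form behaves the same way: /ɢ/ → [ɣ] before /ɣ/ — in each case the output is a copy of the following consonant.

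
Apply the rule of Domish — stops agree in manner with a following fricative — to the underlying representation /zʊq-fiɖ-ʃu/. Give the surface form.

The rule targets /q/ (voiceless uvular stop), which sits before the trigger /f/ (fricative).
A voiceless uvular fricative is [χ], so the surface segment is [χ].
At the second juncture, /ɖ/ likewise becomes [ʐ] adjacent to /ʃ/.

[zʊχfiʐʃu]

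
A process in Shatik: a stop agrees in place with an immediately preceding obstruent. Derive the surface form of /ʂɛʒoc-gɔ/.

[ʂɛʒocɟɔ]

The rule targets /g/ (voiced velar stop), which sits after the trigger /c/ (palatal).
A voiced palatal stop is [ɟ], so the surface segment is [ɟ].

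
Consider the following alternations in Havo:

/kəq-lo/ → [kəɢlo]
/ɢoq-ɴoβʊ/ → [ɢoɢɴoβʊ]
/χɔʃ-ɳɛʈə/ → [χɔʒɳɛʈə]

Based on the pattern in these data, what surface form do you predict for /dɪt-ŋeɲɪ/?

[dɪdŋeɲɪ]

The data show regressive voicing assimilation: /q/ → [ɢ] before /l/; /q/ → [ɢ] before /ɴ/; /ʃ/ → [ʒ] before /ɳ/. In each pair only voicing changes, matching the following consonant, while place and manner stay constant.
The rule targets /t/ (voiceless alveolar stop), which sits before the trigger /ŋ/ (voiced).
A voiced alveolar stop is [d], so the surface segment is [d].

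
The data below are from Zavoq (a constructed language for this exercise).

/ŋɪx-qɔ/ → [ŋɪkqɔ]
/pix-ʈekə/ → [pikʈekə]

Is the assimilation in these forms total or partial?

partial assimilation

The segment that alternates is /x/, which surfaces as [k] when adjacent to /q/.
/x/ is a fricative while /q/ is a stop; the output [k] is a stop, matching the trigger — so the feature that spreads is manner.
Place and voice are unchanged, so the assimilation is partial, not total.
The other alternating form patterns the same way: /x/ → [k] before /ʈ/ (fricative → stop, matching a stop) — only manner changes, and always toward the following segment.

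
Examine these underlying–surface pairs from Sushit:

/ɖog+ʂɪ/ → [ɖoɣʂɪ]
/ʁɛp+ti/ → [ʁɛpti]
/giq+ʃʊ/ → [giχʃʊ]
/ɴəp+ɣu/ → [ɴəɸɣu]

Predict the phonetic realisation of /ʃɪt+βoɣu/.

The data show regressive manner assimilation: /g/ → [ɣ] before /ʂ/; /q/ → [χ] before /ʃ/; /p/ → [ɸ] before /ɣ/. In each pair only manner changes, matching the following consonant, while place and voice stay constant.
No alternation appears in [ʁɛpti]: there the adjacent consonants already agree in manner (/p/ and /t/ are both stops), so this form is consistent with the same rule.
The rule targets /t/ (voiceless alveolar stop), which sits before the trigger /β/ (fricative).
The voiceless alveolar fricative is [s], so /t/ → [s].

[ʃɪsβoɣu]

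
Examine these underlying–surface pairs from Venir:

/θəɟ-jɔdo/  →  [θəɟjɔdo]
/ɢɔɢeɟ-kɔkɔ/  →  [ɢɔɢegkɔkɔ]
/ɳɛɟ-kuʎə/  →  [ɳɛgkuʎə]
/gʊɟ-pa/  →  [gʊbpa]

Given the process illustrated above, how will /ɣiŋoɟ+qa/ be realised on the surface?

The data show regressive place assimilation: /ɟ/ → [g] before /k/; /ɟ/ → [b] before /p/. In each pair only place changes, matching the following consonant, while manner and voice stay constant.
No alternation appears in [θəɟjɔdo]: there the adjacent consonants already agree in place (/ɟ/ and /j/ are both palatal), so this form is consistent with the same rule.
The rule targets /ɟ/ (voiced palatal stop), which sits before the trigger /q/ (uvular).
Changing only its place to uvular gives [ɢ] — the voiced uvular stop.

[ɣiŋoɢqa]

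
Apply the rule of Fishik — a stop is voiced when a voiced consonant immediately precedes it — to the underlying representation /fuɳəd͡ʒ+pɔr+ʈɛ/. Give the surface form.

The rule targets /p/ (voiceless bilabial stop), which sits after the trigger /d͡ʒ/ (voiced).
Changing only its voicing to voiced gives [b] — the voiced bilabial stop.
At the second juncture, /ʈ/ likewise becomes [ɖ] adjacent to /r/.

[fuɳəd͡ʒbɔrɖɛ]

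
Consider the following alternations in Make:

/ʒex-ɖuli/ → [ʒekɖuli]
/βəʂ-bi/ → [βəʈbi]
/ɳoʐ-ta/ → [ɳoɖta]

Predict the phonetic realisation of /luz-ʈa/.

[ludʈa]

The data show regressive manner assimilation: /x/ → [k] before /ɖ/; /ʂ/ → [ʈ] before /b/; /ʐ/ → [ɖ] before /t/. In each pair only manner changes, matching the following consonant, while place and voice stay constant.
/z/ is a voiced alveolar fricative. The following trigger /ʈ/ is a stop, so /z/ must become a stop as well.
A voiced alveolar stop is [d], so the surface segment is [d].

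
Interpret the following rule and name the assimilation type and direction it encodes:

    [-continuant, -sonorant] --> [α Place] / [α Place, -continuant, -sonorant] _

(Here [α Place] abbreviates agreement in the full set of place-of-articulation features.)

progressive place assimilation

The rule copies the place features (abbreviated [Place]) from the environment onto the target, so the assimilating feature is place.
Since the environment is written before the underscore, the trigger precedes the target; the direction is progressive.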